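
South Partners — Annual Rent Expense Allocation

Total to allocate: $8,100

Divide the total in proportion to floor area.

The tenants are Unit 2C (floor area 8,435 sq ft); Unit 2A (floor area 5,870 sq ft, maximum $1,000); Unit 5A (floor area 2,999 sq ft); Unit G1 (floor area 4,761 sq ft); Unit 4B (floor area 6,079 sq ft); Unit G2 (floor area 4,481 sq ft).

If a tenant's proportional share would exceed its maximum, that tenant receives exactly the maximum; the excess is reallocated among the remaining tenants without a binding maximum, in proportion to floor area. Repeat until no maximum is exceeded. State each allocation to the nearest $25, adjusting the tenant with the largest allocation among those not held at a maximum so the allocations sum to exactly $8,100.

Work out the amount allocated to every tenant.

Sum of floor area: 32,625.
Proportional shares (ignoring caps): Unit 2C 2,094.21; Unit 2A 1,457.38; Unit 5A 744.58; Unit G1 1,182.04; Unit 4B 1,509.27; Unit G2 1,112.52.
Held at cap: Unit 2A ($1,000); residual $7,100 reallocated over remaining floor area 26,755.
Redistributed shares: Unit 2C 2,238.40 → $2,250; Unit 5A 795.85 → $800; Unit G1 1,263.43 → $1,275; Unit 4B 1,613.19 → $1,625; Unit G2 1,189.13 → $1,200.
Rounding difference −$50 applied to Unit 2C → $2,200.

Unit 2C: $2,200 · Unit 2A: $1,000 · Unit 5A: $800 · Unit G1: $1,275 · Unit 4B: $1,625 · Unit G2: $1,200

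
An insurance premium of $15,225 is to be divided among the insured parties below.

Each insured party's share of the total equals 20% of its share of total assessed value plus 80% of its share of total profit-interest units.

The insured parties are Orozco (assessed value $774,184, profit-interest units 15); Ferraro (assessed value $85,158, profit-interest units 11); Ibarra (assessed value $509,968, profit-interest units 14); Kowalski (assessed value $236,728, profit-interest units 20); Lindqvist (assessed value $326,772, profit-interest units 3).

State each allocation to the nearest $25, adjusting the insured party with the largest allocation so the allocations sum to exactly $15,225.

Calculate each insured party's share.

Totals — assessed value 1,932,810, profit-interest units 63.
Combined weights (20% assessed value + 80% profit-interest units): Orozco 0.2706; Ferraro 0.1485; Ibarra 0.2305; Kowalski 0.2785; Lindqvist 0.0719.
Unrounded shares: Orozco 4,119.67; Ferraro 2,260.83; Ibarra 3,510.08; Kowalski 4,239.61; Lindqvist 1,094.81.
After rounding ($25): Orozco $4,125; Ferraro $2,250; Ibarra $3,500; Kowalski $4,250; Lindqvist $1,100. Sum = $15,225.
No rounding difference to absorb.

Orozco: $4,125 · Ferraro: $2,250 · Ibarra: $3,500 · Kowalski: $4,250 · Lindqvist: $1,100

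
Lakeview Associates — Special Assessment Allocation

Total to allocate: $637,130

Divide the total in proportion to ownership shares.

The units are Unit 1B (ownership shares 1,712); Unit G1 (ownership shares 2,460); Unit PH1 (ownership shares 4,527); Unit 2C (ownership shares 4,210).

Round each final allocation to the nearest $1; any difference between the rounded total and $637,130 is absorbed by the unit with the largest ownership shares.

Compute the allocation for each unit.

Sum of ownership shares: 12,909.
Proportional shares: Unit 1B 1,712/12,909 × $637,130 = 84,496.60; Unit G1 2,460/12,909 × $637,130 = 121,414.502; Unit PH1 4,527/12,909 × $637,130 = 223,432.30; Unit 2C 4,210/12,909 × $637,130 = 207,786.61.
At nearest $1: Unit 1B $84,497; Unit G1 $121,415; Unit PH1 $223,432; Unit 2C $207,787. Sum = $637,131.
Difference $637,130 − $637,131 = −$1 applied to largest ownership shares (Unit PH1): Unit PH1 becomes $223,431.

Unit 1B: $84,497 · Unit G1: $121,415 · Unit PH1: $223,431 · Unit 2C: $207,787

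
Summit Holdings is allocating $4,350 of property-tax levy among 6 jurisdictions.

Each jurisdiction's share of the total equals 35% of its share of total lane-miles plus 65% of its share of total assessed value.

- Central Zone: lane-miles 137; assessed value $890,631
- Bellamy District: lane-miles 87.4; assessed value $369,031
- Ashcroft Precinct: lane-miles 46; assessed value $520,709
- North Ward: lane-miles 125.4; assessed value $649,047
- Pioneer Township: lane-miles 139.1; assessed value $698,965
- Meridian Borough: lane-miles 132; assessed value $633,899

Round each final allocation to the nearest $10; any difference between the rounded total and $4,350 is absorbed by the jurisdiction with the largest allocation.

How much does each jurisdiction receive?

Totals — lane-miles 666.9, assessed value 3,762,282.
Blended shares (35% lane-miles + 65% assessed value): Central Zone 0.2258; Bellamy District 0.1096; Ashcroft Precinct 0.1141; North Ward 0.1779; Pioneer Township 0.1938; Meridian Borough 0.1788.
Unrounded shares: Central Zone 982.11; Bellamy District 476.87; Ashcroft Precinct 496.35; North Ward 774.07; Pioneer Township 842.86; Meridian Borough 777.75.
At nearest $10: Central Zone $980; Bellamy District $480; Ashcroft Precinct $500; North Ward $770; Pioneer Township $840; Meridian Borough $780. Sum = $4,350.
Sum already equals the total — no adjustment.

Central Zone: $980 · Bellamy District: $480 · Ashcroft Precinct: $500 · North Ward: $770 · Pioneer Township: $840 · Meridian Borough: $780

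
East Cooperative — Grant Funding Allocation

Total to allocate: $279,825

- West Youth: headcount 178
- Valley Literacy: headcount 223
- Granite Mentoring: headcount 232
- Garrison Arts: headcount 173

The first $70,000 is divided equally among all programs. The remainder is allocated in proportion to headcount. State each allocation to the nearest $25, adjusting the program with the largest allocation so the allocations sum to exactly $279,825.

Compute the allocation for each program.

First tranche $70,000 split equally: $17,500 each.
Remainder $209,825 by headcount (total 806): West Youth 46,338.52 → $46,350; Valley Literacy 58,053.32 → $58,050; Granite Mentoring 60,396.28 → $60,400; Garrison Arts 45,036.88 → $45,025.
Totals: West Youth $17,500 + $46,350 = $63,850; Valley Literacy $17,500 + $58,050 = $75,550; Granite Mentoring $17,500 + $60,400 = $77,900; Garrison Arts $17,500 + $45,025 = $62,525.

West Youth: $63,850 | Valley Literacy: $75,550 | Granite Mentoring: $77,900 | Garrison Arts: $62,525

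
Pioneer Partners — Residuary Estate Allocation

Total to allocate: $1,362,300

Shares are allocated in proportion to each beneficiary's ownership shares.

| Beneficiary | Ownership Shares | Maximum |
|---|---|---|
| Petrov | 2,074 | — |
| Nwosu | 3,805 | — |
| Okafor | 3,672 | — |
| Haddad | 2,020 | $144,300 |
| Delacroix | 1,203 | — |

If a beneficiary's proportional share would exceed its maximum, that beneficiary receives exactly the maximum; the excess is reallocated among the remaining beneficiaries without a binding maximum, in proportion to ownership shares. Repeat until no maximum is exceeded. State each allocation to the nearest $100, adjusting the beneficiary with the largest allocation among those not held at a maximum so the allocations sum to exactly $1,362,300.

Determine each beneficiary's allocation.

Petrov: $234,900 | Nwosu: $430,900 | Okafor: $415,900 | Haddad: $144,300 | Delacroix: $136,300

Sum of ownership shares: 12,774.
Proportional shares (ignoring caps): Petrov 221,184.45; Nwosu 405,789.22; Okafor 391,605.26; Haddad 215,425.55; Delacroix 128,295.51.
Capped: Haddad ($144,300); remaining pool $1,218,000 reallocated over remaining ownership shares 10,754.
Redistributed shares: Petrov 234,901.62 → $234,900; Nwosu 430,954.99 → $431,000; Okafor 415,891.39 → $415,900; Delacroix 136,252.00 → $136,300.
Rounding difference −$100 applied to Nwosu → $430,900.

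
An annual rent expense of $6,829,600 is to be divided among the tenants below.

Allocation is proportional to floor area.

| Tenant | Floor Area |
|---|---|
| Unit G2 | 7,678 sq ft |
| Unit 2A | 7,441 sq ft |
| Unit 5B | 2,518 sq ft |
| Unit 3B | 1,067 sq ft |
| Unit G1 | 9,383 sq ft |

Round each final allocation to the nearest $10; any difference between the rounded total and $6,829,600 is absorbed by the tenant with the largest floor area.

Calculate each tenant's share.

Unit G2: $1,866,970 | Unit 2A: $1,809,340 | Unit 5B: $612,270 | Unit 3B: $259,450 | Unit G1: $2,281,570

Combined floor area = 28,087.
Raw shares: Unit G2 7,678/28,087 × $6,829,600 = 1,866,972.93; Unit 2A 7,441/28,087 × $6,829,600 = 1,809,344.31; Unit 5B 2,518/28,087 × $6,829,600 = 612,273.75; Unit 3B 1,067/28,087 × $6,829,600 = 259,450.39; Unit G1 9,383/28,087 × $6,829,600 = 2,281,558.61.
Rounded to nearest $10: Unit G2 $1,866,970; Unit 2A $1,809,340; Unit 5B $612,270; Unit 3B $259,450; Unit G1 $2,281,560. Sum = $6,829,590.
Difference $6,829,600 − $6,829,590 = +$10 applied to largest floor area (Unit G1): Unit G1 becomes $2,281,570.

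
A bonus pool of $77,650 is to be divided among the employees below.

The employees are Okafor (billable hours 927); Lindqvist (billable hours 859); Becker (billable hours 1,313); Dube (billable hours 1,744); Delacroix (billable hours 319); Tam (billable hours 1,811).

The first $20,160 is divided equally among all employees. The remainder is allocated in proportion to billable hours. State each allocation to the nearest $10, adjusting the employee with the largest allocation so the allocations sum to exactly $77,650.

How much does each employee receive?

Okafor: $11,000 · Lindqvist: $10,440 · Becker: $14,190 · Dube: $17,740 · Delacroix: $5,990 · Tam: $18,290

Equal tier: $20,160 ÷ 6 = $3,360 apiece.
Remainder $57,490 by billable hours (total 6,973): Okafor 7,642.80 → $7,640; Lindqvist 7,082.16 → $7,080; Becker 10,825.24 → $10,830; Dube 14,378.68 → $14,380; Delacroix 2,630.05 → $2,630; Tam 14,931.08 → $14,930.
Totals: Okafor $3,360 + $7,640 = $11,000; Lindqvist $3,360 + $7,080 = $10,440; Becker $3,360 + $10,830 = $14,190; Dube $3,360 + $14,380 = $17,740; Delacroix $3,360 + $2,630 = $5,990; Tam $3,360 + $14,930 = $18,290.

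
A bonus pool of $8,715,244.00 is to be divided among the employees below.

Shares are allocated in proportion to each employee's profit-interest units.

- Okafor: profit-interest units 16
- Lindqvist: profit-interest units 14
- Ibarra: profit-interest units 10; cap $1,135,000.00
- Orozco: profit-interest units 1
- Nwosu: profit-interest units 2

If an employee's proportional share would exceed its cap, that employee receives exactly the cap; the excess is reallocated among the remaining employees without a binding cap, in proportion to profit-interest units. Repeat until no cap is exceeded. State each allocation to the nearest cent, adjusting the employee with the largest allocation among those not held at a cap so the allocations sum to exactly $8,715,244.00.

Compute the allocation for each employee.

Total profit-interest units = 43.
Unconstrained shares: Okafor 3,242,881.4884; Lindqvist 2,837,521.3023; Ibarra 2,026,800.9302; Orozco 202,680.0930; Nwosu 405,360.1860.
Held at cap: Ibarra ($1,135,000.00); balance $7,580,244.00 reallocated over remaining profit-interest units 33.
Shares after redistribution: Okafor 3,675,269.8182 → $3,675,269.82; Lindqvist 3,215,861.0909 → $3,215,861.09; Orozco 229,704.3636 → $229,704.36; Nwosu 459,408.7273 → $459,408.73.

Okafor: $3,675,269.82 | Lindqvist: $3,215,861.09 | Ibarra: $1,135,000.00 | Orozco: $229,704.36 | Nwosu: $459,408.73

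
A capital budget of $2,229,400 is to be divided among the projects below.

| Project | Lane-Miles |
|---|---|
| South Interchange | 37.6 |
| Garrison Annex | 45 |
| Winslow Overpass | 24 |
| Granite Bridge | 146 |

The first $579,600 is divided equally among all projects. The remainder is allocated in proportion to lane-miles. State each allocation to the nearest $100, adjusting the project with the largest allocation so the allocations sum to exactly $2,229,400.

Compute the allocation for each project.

$579,600 shared equally gives $144,900 per project.
Remainder $1,649,800 by lane-miles (total 252.6): South Interchange 245,575.93 → $245,600; Garrison Annex 293,907.36 → $293,900; Winslow Overpass 156,750.59 → $156,800; Granite Bridge 953,566.11 → $953,600.
Rounding difference −$100 on remainder applied to Granite Bridge.
Totals: South Interchange $144,900 + $245,600 = $390,500; Garrison Annex $144,900 + $293,900 = $438,800; Winslow Overpass $144,900 + $156,800 = $301,700; Granite Bridge $144,900 + $953,500 = $1,098,400.

South Interchange: $390,500 · Garrison Annex: $438,800 · Winslow Overpass: $301,700 · Granite Bridge: $1,098,400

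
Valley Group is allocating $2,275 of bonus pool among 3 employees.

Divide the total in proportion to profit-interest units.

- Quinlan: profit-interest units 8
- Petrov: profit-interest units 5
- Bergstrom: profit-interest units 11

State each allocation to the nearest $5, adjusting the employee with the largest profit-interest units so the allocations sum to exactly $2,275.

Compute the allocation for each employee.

Quinlan: $760 · Petrov: $475 · Bergstrom: $1,040

Combined profit-interest units = 24.
Raw shares: Quinlan 8/24 × $2,275 = 758.33; Petrov 5/24 × $2,275 = 473.96; Bergstrom 11/24 × $2,275 = 1,042.71.
After rounding ($5): Quinlan $760; Petrov $475; Bergstrom $1,045. Sum = $2,280.
Difference $2,275 − $2,280 = −$5 applied to largest profit-interest units (Bergstrom): Bergstrom becomes $1,040.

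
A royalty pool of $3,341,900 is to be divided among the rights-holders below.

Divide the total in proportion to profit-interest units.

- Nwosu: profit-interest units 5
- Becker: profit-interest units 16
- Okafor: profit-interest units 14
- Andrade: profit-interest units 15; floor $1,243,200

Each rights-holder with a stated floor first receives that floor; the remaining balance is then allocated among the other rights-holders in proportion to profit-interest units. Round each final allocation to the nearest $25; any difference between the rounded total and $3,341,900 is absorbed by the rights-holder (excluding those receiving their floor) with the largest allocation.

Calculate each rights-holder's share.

Nwosu: $299,825; Becker: $959,400; Okafor: $839,475; Andrade: $1,243,200

Fund the minimums — Andrade $1,243,200. Balance $2,098,700.
Balance split over remaining profit-interest units 35: Nwosu 299,814.29 → $299,825; Becker 959,405.71 → $959,400; Okafor 839,480.00 → $839,475.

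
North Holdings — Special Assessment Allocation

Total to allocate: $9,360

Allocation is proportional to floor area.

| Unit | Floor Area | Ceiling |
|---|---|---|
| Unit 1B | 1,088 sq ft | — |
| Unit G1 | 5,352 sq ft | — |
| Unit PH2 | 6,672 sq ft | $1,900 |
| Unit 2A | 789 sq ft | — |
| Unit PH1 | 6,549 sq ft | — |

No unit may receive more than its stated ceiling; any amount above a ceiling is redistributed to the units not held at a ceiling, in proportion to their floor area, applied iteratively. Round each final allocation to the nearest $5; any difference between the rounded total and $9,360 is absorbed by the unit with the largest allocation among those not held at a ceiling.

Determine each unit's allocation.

Floor area total: 20,450.
Pro-rata shares before constraints: Unit 1B 497.98; Unit G1 2,449.62; Unit PH2 3,053.79; Unit 2A 361.13; Unit PH1 2,997.49.
Capped: Unit PH2 ($1,900); balance $7,460 reallocated over remaining floor area 13,778.
Remaining shares: Unit 1B 589.09 → $590; Unit G1 2,897.80 → $2,900; Unit 2A 427.20 → $425; Unit PH1 3,545.91 → $3,545.

Unit 1B: $590 | Unit G1: $2,900 | Unit PH2: $1,900 | Unit 2A: $425 | Unit PH1: $3,545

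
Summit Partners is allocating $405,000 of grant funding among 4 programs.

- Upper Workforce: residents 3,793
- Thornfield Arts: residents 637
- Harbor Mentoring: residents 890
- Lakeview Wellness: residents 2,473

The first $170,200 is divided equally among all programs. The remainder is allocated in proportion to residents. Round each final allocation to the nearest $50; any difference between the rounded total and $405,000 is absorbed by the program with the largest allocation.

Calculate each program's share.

Upper Workforce: $156,850 · Thornfield Arts: $61,750 · Harbor Mentoring: $69,350 · Lakeview Wellness: $117,050

$170,200 shared equally gives $42,550 per program.
Remainder $234,800 by residents (total 7,793): Upper Workforce 114,281.59 → $114,300; Thornfield Arts 19,192.56 → $19,200; Harbor Mentoring 26,815.35 → $26,800; Lakeview Wellness 74,510.51 → $74,500.
Totals: Upper Workforce $42,550 + $114,300 = $156,850; Thornfield Arts $42,550 + $19,200 = $61,750; Harbor Mentoring $42,550 + $26,800 = $69,350; Lakeview Wellness $42,550 + $74,500 = $117,050.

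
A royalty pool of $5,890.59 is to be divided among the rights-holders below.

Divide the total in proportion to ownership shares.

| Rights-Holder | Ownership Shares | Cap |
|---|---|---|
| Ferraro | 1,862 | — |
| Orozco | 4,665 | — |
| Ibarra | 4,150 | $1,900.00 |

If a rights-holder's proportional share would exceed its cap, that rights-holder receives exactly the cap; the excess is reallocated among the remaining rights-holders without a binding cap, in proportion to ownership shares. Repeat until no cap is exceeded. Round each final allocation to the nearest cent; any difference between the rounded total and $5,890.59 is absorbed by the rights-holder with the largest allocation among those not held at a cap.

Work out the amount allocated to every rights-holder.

Ferraro: $1,138.42 · Orozco: $2,852.17 · Ibarra: $1,900.00

Total ownership shares = 10,677.
Unconstrained shares: Ferraro 1,027.2809; Orozco 2,573.7194; Ibarra 2,289.5896.
Capped: Ibarra ($1,900.00); remaining pool $3,990.59 reallocated over remaining ownership shares 6,527.
Remaining shares: Ferraro 1,138.4217 → $1,138.42; Orozco 2,852.1683 → $2,852.17.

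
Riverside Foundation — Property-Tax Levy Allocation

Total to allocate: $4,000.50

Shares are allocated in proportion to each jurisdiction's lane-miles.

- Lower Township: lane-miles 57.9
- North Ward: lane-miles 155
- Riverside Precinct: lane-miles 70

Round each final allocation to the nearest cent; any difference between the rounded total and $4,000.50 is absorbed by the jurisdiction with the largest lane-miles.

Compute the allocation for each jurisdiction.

Lower Township: $818.77 | North Ward: $2,191.86 | Riverside Precinct: $989.87

Lane-miles total: 57.9 + 155 + 70 = 282.9.
Proportional shares: Lower Township 818.7662; North Ward 2,191.8611; Riverside Precinct 989.8727.
Rounded to nearest cent: Lower Township $818.77; North Ward $2,191.86; Riverside Precinct $989.87. Sum = $4,000.50.
Rounded total matches; no reconciliation needed.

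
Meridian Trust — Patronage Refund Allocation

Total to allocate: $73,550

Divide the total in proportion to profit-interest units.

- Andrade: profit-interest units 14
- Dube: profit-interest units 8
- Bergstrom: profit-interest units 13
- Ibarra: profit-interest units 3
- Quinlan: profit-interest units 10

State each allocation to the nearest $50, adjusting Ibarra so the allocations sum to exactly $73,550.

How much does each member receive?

Andrade: $21,450 | Dube: $12,250 | Bergstrom: $19,900 | Ibarra: $4,650 | Quinlan: $15,300

Total profit-interest units = 48.
Raw shares: Andrade 14/48 × $73,550 = 21,452.08; Dube 8/48 × $73,550 = 12,258.33; Bergstrom 13/48 × $73,550 = 19,919.79; Ibarra 3/48 × $73,550 = 4,596.88; Quinlan 10/48 × $73,550 = 15,322.92.
Rounded to nearest $50: Andrade $21,450; Dube $12,250; Bergstrom $19,900; Ibarra $4,600; Quinlan $15,300. Sum = $73,500.
Difference $73,550 − $73,500 = +$50 applied to Ibarra: Ibarra becomes $4,650.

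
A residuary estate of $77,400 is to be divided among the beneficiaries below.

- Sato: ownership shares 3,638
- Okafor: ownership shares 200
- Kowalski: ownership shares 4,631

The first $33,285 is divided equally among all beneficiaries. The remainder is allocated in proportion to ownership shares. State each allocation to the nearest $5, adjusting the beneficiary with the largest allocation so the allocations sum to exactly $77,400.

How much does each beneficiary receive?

Sato: $30,045 · Okafor: $12,135 · Kowalski: $35,220

Equal tier: $33,285 ÷ 3 = $11,095 apiece.
Remainder $44,115 by ownership shares (total 8,469): Sato 18,950.33 → $18,950; Okafor 1,041.80 → $1,040; Kowalski 24,122.87 → $24,125.
Totals: Sato $11,095 + $18,950 = $30,045; Okafor $11,095 + $1,040 = $12,135; Kowalski $11,095 + $24,125 = $35,220.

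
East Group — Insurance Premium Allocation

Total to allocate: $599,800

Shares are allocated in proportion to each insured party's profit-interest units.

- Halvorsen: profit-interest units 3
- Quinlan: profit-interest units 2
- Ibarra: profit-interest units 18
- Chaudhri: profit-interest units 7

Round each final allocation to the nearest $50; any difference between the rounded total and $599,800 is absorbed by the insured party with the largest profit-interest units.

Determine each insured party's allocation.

Combined profit-interest units = 30.
Proportional shares: Halvorsen 3/30 × $599,800 = 59,980.00; Quinlan 2/30 × $599,800 = 39,986.67; Ibarra 18/30 × $599,800 = 359,880.00; Chaudhri 7/30 × $599,800 = 139,953.33.
Rounded to nearest $50: Halvorsen $60,000; Quinlan $40,000; Ibarra $359,900; Chaudhri $139,950. Sum = $599,850.
Difference $599,800 − $599,850 = −$50 applied to largest profit-interest units (Ibarra): Ibarra becomes $359,850.

Halvorsen: $60,000 · Quinlan: $40,000 · Ibarra: $359,850 · Chaudhri: $139,950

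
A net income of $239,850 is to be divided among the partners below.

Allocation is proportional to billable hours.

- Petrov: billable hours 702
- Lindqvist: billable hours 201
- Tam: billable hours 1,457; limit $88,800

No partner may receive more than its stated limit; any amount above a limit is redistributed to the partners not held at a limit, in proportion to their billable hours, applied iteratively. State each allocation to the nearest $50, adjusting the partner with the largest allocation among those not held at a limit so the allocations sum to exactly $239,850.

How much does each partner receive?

Petrov: $117,450 · Lindqvist: $33,600 · Tam: $88,800

Combined billable hours = 2,360.
Unconstrained shares: Petrov 71,345.21; Lindqvist 20,427.90; Tam 148,076.89.
Cap binds for Tam ($88,800); balance $151,050 reallocated over remaining billable hours 903.
Shares after redistribution: Petrov 117,427.57 → $117,450; Lindqvist 33,622.43 → $33,600.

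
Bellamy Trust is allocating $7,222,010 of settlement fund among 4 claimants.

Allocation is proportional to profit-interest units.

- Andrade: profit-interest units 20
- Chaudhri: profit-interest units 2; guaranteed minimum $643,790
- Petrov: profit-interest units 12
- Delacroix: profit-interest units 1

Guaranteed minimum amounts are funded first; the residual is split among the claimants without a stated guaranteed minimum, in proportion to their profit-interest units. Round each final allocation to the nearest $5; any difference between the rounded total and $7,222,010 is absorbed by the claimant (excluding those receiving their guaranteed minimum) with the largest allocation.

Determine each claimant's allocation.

Andrade: $3,986,800; Chaudhri: $643,790; Petrov: $2,392,080; Delacroix: $199,340

Fund the minimums — Chaudhri $643,790. Remaining pool $6,578,220.
Remaining pool split over remaining profit-interest units 33: Andrade 3,986,800.00 → $3,986,800; Petrov 2,392,080.00 → $2,392,080; Delacroix 199,340.00 → $199,340.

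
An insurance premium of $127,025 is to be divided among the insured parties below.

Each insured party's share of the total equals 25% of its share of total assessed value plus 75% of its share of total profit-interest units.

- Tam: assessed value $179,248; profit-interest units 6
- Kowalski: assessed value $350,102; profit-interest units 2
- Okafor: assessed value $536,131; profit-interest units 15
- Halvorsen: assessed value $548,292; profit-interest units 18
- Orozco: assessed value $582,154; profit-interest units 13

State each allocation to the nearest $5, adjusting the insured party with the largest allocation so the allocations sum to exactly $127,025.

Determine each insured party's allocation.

Tam: $13,180 | Kowalski: $8,590 | Okafor: $34,215 | Halvorsen: $39,685 | Orozco: $31,355

Assessed value total 2,195,927; profit-interest units total 54.
Composite weights (25% assessed value + 75% profit-interest units): Tam 0.1037; Kowalski 0.0676; Okafor 0.2694; Halvorsen 0.3124; Orozco 0.2468.
Pro-rata amounts: Tam 13,177.60; Kowalski 8,591.45; Okafor 34,216.76; Halvorsen 39,685.34; Orozco 31,353.85.
After rounding ($5): Tam $13,180; Kowalski $8,590; Okafor $34,215; Halvorsen $39,685; Orozco $31,355. Sum = $127,025.
Rounded total matches; no reconciliation needed.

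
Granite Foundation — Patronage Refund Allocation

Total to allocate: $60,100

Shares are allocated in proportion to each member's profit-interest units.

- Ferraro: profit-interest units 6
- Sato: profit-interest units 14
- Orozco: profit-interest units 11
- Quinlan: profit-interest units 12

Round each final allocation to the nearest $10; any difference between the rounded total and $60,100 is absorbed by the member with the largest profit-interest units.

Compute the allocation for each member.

Sum of profit-interest units: 6 + 14 + 11 + 12 = 43.
Unrounded shares: Ferraro 8,386.05; Sato 19,567.44; Orozco 15,374.42; Quinlan 16,772.09.
Rounded to nearest $10: Ferraro $8,390; Sato $19,570; Orozco $15,370; Quinlan $16,770. Sum = $60,100.
Rounded total matches; no reconciliation needed.

Ferraro: $8,390 | Sato: $19,570 | Orozco: $15,370 | Quinlan: $16,770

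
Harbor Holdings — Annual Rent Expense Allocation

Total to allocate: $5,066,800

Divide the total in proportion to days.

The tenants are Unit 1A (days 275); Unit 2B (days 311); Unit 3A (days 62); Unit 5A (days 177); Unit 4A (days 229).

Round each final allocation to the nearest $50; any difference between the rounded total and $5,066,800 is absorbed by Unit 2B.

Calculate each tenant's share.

Sum of days: 1,054.
Pro-rata amounts: Unit 1A 275/1,054 × $5,066,800 = 1,321,982.92; Unit 2B 311/1,054 × $5,066,800 = 1,495,042.50; Unit 3A 62/1,054 × $5,066,800 = 298,047.06; Unit 5A 177/1,054 × $5,066,800 = 850,876.28; Unit 4A 229/1,054 × $5,066,800 = 1,100,851.23.
At nearest $50: Unit 1A $1,322,000; Unit 2B $1,495,050; Unit 3A $298,050; Unit 5A $850,900; Unit 4A $1,100,850. Sum = $5,066,850.
Difference $5,066,800 − $5,066,850 = −$50 applied to Unit 2B: Unit 2B becomes $1,495,000.

Unit 1A: $1,322,000 · Unit 2B: $1,495,000 · Unit 3A: $298,050 · Unit 5A: $850,900 · Unit 4A: $1,100,850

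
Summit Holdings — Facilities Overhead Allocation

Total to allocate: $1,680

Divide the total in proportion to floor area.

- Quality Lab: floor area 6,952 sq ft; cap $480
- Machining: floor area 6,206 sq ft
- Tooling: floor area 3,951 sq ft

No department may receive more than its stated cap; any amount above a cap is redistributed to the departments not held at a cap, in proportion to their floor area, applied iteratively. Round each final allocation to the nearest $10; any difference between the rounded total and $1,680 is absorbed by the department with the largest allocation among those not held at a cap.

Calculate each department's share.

Quality Lab: $480 · Machining: $730 · Tooling: $470

Total floor area = 17,109.
Unconstrained shares: Quality Lab 682.64; Machining 609.39; Tooling 387.96.
Cap binds for Quality Lab ($480); residual $1,200 reallocated over remaining floor area 10,157.
Shares after redistribution: Machining 733.21 → $730; Tooling 466.79 → $470.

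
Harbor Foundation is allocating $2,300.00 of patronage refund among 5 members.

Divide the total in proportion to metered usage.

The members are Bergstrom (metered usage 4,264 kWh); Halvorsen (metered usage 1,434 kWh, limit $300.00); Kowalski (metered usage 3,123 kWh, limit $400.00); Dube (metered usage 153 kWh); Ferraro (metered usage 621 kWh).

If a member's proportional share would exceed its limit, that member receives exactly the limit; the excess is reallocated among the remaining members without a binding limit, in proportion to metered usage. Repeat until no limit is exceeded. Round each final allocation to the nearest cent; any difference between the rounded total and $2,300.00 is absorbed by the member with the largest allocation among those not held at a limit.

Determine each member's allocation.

Bergstrom: $1,354.19 | Halvorsen: $300.00 | Kowalski: $400.00 | Dube: $48.59 | Ferraro: $197.22

Metered usage total: 9,595.
Proportional shares (ignoring caps): Bergstrom 1,022.1157; Halvorsen 343.7415; Kowalski 748.6087; Dube 36.6754; Ferraro 148.8588.
Cap binds for Halvorsen ($300.00), Kowalski ($400.00); balance $1,600.00 reallocated over remaining metered usage 5,038.
Remaining shares: Bergstrom 1,354.1882 → $1,354.19; Dube 48.5907 → $48.59; Ferraro 197.2211 → $197.22.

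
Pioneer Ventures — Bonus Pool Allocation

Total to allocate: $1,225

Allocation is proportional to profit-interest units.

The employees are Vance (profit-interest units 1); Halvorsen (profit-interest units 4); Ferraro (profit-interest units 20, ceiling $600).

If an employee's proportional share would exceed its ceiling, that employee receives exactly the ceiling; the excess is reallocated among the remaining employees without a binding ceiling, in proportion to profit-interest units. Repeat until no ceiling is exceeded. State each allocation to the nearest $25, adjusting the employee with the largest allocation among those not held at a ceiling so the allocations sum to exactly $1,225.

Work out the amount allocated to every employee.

Vance: $125 | Halvorsen: $500 | Ferraro: $600

Sum of profit-interest units: 25.
Unconstrained shares: Vance 49.00; Halvorsen 196.00; Ferraro 980.00.
Cap binds for Ferraro ($600); balance $625 reallocated over remaining profit-interest units 5.
Redistributed shares: Vance 125.00 → $125; Halvorsen 500.00 → $500.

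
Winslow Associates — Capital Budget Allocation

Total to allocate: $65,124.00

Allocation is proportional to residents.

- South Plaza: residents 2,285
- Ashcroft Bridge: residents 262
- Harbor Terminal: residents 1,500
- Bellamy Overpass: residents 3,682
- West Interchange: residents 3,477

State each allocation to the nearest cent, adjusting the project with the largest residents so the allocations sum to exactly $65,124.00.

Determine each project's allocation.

Combined residents = 2,285 + 262 + 1,500 + 3,682 + 3,477 = 11,206.
Unrounded shares: South Plaza 13,279.34499; Ashcroft Bridge 1,522.6207; Harbor Terminal 8,717.2943; Bellamy Overpass 21,398.0518; West Interchange 20,206.6882.
After rounding (cent): South Plaza $13,279.34; Ashcroft Bridge $1,522.62; Harbor Terminal $8,717.29; Bellamy Overpass $21,398.05; West Interchange $20,206.69. Sum = $65,123.99.
Difference $65,124.00 − $65,123.99 = +$0.01 applied to largest residents (Bellamy Overpass): Bellamy Overpass becomes $21,398.06.

South Plaza: $13,279.34 | Ashcroft Bridge: $1,522.62 | Harbor Terminal: $8,717.29 | Bellamy Overpass: $21,398.06 | West Interchange: $20,206.69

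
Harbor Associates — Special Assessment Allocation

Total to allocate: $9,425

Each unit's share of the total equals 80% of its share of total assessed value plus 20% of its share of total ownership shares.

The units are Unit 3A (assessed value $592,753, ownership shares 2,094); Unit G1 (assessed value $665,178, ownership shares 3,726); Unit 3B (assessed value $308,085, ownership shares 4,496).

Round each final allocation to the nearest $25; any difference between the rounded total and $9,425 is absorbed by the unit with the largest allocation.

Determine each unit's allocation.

Unit 3A: $3,225; Unit G1: $3,900; Unit 3B: $2,300

Totals — assessed value 1,566,016, ownership shares 10,316.
Combined weights (80% assessed value + 20% ownership shares): Unit 3A 0.3434; Unit G1 0.4120; Unit 3B 0.2446.
Proportional shares: Unit 3A 3,236.59; Unit G1 3,883.51; Unit 3B 2,304.89.
Rounded to nearest $25: Unit 3A $3,225; Unit G1 $3,875; Unit 3B $2,300. Sum = $9,400.
Difference $9,425 − $9,400 = +$25 applied to largest allocation (Unit G1): Unit G1 becomes $3,900.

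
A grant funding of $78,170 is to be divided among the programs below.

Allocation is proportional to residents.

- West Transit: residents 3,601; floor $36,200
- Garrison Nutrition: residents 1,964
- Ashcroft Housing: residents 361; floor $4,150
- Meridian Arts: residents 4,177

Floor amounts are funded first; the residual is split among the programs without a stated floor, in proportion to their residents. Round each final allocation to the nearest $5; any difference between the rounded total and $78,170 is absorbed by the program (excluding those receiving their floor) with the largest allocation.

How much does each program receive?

Fund the minimums — West Transit $36,200; Ashcroft Housing $4,150. Residual $37,820.
Residual split over remaining residents 6,141: Garrison Nutrition 12,095.50 → $12,095; Meridian Arts 25,724.50 → $25,725.

West Transit: $36,200 · Garrison Nutrition: $12,095 · Ashcroft Housing: $4,150 · Meridian Arts: $25,725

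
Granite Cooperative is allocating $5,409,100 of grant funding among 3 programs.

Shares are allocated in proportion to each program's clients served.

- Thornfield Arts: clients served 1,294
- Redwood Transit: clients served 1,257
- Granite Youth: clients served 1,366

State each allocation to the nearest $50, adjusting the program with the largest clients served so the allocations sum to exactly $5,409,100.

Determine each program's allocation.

Thornfield Arts: $1,786,900 · Redwood Transit: $1,735,850 · Granite Youth: $1,886,350

Sum of clients served: 1,294 + 1,257 + 1,366 = 3,917.
Unrounded shares: Thornfield Arts 1,786,922.49; Redwood Transit 1,735,828.11; Granite Youth 1,886,349.40.
Rounded to nearest $50: Thornfield Arts $1,786,900; Redwood Transit $1,735,850; Granite Youth $1,886,350. Sum = $5,409,100.
Sum already equals the total — no adjustment.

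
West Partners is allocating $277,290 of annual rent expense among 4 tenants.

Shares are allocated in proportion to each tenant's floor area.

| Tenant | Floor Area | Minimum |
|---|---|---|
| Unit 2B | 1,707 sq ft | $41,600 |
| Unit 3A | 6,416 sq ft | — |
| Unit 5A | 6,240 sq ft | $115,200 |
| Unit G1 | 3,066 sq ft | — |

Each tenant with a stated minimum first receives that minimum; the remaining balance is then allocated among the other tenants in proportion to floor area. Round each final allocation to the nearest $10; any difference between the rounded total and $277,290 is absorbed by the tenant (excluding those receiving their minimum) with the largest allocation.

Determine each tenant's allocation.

Unit 2B: $41,600; Unit 3A: $81,530; Unit 5A: $115,200; Unit G1: $38,960

Minimums first: Unit 2B $41,600; Unit 5A $115,200. Balance $120,490.
Balance split over remaining floor area 9,482: Unit 3A 81,529.62 → $81,530; Unit G1 38,960.38 → $38,960.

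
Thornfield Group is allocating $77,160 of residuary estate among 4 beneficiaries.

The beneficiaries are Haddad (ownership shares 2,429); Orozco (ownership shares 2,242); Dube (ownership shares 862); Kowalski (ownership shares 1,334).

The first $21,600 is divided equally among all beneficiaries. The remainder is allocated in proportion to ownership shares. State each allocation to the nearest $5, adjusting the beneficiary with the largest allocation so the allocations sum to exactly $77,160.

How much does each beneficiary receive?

$21,600 shared equally gives $5,400 per beneficiary.
Remainder $55,560 by ownership shares (total 6,867): Haddad 19,652.72 → $19,655; Orozco 18,139.73 → $18,140; Dube 6,974.33 → $6,975; Kowalski 10,793.22 → $10,795.
Rounding difference −$5 on remainder applied to Haddad.
Totals: Haddad $5,400 + $19,650 = $25,050; Orozco $5,400 + $18,140 = $23,540; Dube $5,400 + $6,975 = $12,375; Kowalski $5,400 + $10,795 = $16,195.

Haddad: $25,050 | Orozco: $23,540 | Dube: $12,375 | Kowalski: $16,195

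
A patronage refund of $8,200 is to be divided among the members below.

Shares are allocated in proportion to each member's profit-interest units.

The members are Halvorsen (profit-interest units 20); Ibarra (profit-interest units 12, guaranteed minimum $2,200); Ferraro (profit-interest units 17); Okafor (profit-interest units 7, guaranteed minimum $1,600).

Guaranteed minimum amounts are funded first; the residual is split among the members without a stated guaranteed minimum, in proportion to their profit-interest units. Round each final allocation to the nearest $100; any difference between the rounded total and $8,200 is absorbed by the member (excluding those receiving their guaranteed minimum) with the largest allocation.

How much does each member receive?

Halvorsen: $2,400 | Ibarra: $2,200 | Ferraro: $2,000 | Okafor: $1,600

Fund the minimums — Ibarra $2,200; Okafor $1,600. Remaining pool $4,400.
Remaining pool split over remaining profit-interest units 37: Halvorsen 2,378.38 → $2,400; Ferraro 2,021.62 → $2,000.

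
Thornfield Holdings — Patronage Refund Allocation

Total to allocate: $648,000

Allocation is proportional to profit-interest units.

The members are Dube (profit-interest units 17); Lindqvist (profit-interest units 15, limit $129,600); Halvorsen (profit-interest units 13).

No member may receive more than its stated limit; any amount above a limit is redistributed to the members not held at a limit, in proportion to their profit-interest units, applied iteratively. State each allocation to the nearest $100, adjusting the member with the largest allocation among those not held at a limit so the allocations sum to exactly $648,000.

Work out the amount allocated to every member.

Dube: $293,800; Lindqvist: $129,600; Halvorsen: $224,600

Total profit-interest units = 45.
Pro-rata shares before constraints: Dube 244,800.00; Lindqvist 216,000.00; Halvorsen 187,200.00.
Capped: Lindqvist ($129,600); residual $518,400 reallocated over remaining profit-interest units 30.
Shares after redistribution: Dube 293,760.00 → $293,800; Halvorsen 224,640.00 → $224,600.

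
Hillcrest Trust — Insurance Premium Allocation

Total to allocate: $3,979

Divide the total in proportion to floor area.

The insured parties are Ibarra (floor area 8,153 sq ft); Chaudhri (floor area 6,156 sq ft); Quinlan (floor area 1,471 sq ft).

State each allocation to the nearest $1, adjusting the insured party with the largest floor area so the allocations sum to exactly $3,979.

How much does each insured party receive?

Sum of floor area: 8,153 + 6,156 + 1,471 = 15,780.
Unrounded shares: Ibarra 2,055.82; Chaudhri 1,552.26; Quinlan 370.92.
After rounding ($1): Ibarra $2,056; Chaudhri $1,552; Quinlan $371. Sum = $3,979.
Sum already equals the total — no adjustment.

Ibarra: $2,056 · Chaudhri: $1,552 · Quinlan: $371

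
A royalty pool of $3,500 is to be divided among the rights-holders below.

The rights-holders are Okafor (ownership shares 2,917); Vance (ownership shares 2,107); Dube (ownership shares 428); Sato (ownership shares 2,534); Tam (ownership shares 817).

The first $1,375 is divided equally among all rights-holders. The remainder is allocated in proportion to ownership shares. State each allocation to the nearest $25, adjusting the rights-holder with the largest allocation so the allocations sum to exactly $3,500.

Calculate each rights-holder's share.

$1,375 shared equally gives $275 per rights-holder.
Remainder $2,125 by ownership shares (total 8,803): Okafor 704.15 → $700; Vance 508.62 → $500; Dube 103.32 → $100; Sato 611.69 → $600; Tam 197.22 → $200.
Rounding difference +$25 on remainder applied to Okafor.
Totals: Okafor $275 + $725 = $1,000; Vance $275 + $500 = $775; Dube $275 + $100 = $375; Sato $275 + $600 = $875; Tam $275 + $200 = $475.

Okafor: $1,000 | Vance: $775 | Dube: $375 | Sato: $875 | Tam: $475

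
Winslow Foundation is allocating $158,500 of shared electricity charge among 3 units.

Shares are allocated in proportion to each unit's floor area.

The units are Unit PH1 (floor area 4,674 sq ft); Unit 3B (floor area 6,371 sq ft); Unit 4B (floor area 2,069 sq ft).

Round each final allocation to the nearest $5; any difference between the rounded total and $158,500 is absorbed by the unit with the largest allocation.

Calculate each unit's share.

Sum of floor area: 13,114.
Proportional shares: Unit PH1 4,674/13,114 × $158,500 = 56,491.46; Unit 3B 6,371/13,114 × $158,500 = 77,001.94; Unit 4B 2,069/13,114 × $158,500 = 25,006.60.
Rounded to nearest $5: Unit PH1 $56,490; Unit 3B $77,000; Unit 4B $25,005. Sum = $158,495.
Difference $158,500 − $158,495 = +$5 applied to largest allocation (Unit 3B): Unit 3B becomes $77,005.

Unit PH1: $56,490 | Unit 3B: $77,005 | Unit 4B: $25,005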